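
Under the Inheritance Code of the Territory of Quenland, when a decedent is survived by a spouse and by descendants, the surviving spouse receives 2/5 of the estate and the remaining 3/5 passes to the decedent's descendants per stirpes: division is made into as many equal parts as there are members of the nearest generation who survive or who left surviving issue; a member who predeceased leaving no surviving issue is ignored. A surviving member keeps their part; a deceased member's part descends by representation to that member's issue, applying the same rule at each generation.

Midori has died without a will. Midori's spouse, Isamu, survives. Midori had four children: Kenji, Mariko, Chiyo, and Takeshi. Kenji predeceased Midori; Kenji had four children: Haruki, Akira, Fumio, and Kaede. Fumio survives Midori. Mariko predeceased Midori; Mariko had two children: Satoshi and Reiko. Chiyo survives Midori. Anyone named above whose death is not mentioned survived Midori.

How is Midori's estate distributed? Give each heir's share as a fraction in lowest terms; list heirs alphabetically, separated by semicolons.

Isamu, as surviving spouse, takes 2/5.
The remaining 3/5 passes to Midori's descendants per stirpes.
The 3/5 is divided into 4 equal shares of 3/20 among Kenji, Mariko, Chiyo, Takeshi.
Kenji predeceased; the 3/20 allotted to Kenji's branch passes to Kenji's issue by representation.
The 3/20 is divided into 4 equal shares of 3/80 among Haruki, Akira, Fumio, Kaede.
Haruki is living and takes 3/80.
Akira is living and takes 3/80.
Fumio is living and takes 3/80.
Kaede is living and takes 3/80.
Mariko predeceased; the 3/20 allotted to Mariko's branch passes to Mariko's issue by representation.
The 3/20 is divided into 2 equal shares of 3/40 among Satoshi, Reiko.
Satoshi is living and takes 3/40.
Reiko is living and takes 3/40.
Chiyo is living and takes 3/20.
Takeshi is living and takes 3/20.

Akira 3/80; Chiyo 3/20; Fumio 3/80; Haruki 3/80; Isamu 2/5; Kaede 3/80; Reiko 3/40; Satoshi 3/40; Takeshi 3/20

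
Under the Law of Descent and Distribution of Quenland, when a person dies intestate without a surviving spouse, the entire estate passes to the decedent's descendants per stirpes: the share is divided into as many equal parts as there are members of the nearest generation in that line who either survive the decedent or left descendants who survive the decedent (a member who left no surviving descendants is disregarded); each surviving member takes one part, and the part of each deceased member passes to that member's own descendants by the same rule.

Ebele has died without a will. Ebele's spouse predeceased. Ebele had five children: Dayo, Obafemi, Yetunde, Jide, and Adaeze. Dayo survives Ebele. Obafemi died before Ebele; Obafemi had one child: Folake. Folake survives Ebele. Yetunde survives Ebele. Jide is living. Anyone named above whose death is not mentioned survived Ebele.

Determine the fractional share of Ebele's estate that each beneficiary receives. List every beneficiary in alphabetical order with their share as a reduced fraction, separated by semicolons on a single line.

There is no surviving spouse, so the entire estate passes to Ebele's descendants per stirpes.
The estate is divided into 5 equal shares of 1/5 among Dayo, Obafemi, Yetunde, Jide, Adaeze.
Dayo is living and takes 1/5.
Obafemi predeceased; the 1/5 allotted to Obafemi's branch passes to Obafemi's issue by representation.
Folake is the sole taker at this level and receives the full 1/5.
Yetunde is living and takes 1/5.
Jide is living and takes 1/5.
Adaeze is living and takes 1/5.

Adaeze 1/5; Dayo 1/5; Folake 1/5; Jide 1/5; Yetunde 1/5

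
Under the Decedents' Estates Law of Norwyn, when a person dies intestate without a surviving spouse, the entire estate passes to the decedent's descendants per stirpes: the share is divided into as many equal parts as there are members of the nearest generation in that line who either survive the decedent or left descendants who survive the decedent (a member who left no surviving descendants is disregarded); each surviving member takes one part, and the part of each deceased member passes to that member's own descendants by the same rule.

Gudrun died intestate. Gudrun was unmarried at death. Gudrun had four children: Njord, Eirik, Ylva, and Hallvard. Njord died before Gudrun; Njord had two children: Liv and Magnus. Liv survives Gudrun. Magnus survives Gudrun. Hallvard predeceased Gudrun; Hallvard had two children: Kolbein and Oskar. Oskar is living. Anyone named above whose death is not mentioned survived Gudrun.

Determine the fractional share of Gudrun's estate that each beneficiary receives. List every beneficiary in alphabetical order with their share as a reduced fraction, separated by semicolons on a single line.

Eirik 1/4; Kolbein 1/8; Liv 1/8; Magnus 1/8; Oskar 1/8; Ylva 1/4

There is no surviving spouse, so the entire estate passes to Gudrun's descendants per stirpes.
The estate is divided into 4 equal shares of 1/4 among Njord, Eirik, Ylva, Hallvard.
Njord predeceased; the 1/4 allotted to Njord's branch passes to Njord's issue by representation.
The 1/4 is divided into 2 equal shares of 1/8 among Liv, Magnus.
Liv is living and takes 1/8.
Magnus is living and takes 1/8.
Eirik is living and takes 1/4.
Ylva is living and takes 1/4.
Hallvard predeceased; the 1/4 allotted to Hallvard's branch passes to Hallvard's issue by representation.
The 1/4 is divided into 2 equal shares of 1/8 among Kolbein, Oskar.
Kolbein is living and takes 1/8.
Oskar is living and takes 1/8.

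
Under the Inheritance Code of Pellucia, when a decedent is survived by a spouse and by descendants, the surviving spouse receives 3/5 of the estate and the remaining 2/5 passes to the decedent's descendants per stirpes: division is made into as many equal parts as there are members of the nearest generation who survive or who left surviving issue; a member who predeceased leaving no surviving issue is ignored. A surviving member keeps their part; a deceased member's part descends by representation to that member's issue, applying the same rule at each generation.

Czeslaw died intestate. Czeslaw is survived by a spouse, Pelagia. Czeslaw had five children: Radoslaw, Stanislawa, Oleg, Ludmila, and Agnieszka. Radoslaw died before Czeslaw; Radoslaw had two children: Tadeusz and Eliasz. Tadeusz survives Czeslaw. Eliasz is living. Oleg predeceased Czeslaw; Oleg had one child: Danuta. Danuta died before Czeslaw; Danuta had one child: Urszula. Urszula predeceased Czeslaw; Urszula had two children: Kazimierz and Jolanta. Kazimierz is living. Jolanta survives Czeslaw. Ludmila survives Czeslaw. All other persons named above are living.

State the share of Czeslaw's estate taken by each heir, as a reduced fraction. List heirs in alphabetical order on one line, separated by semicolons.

Agnieszka 2/25; Eliasz 1/25; Jolanta 1/25; Kazimierz 1/25; Ludmila 2/25; Pelagia 3/5; Stanislawa 2/25; Tadeusz 1/25

Pelagia, as surviving spouse, takes 3/5.
The remaining 2/5 passes to Czeslaw's descendants per stirpes.
The 2/5 is divided into 5 equal shares of 2/25 among Radoslaw, Stanislawa, Oleg, Ludmila, Agnieszka.
Radoslaw predeceased; the 2/25 allotted to Radoslaw's branch passes to Radoslaw's issue by representation.
The 2/25 is divided into 2 equal shares of 1/25 among Tadeusz, Eliasz.
Tadeusz is living and takes 1/25.
Eliasz is living and takes 1/25.
Stanislawa is living and takes 2/25.
Oleg predeceased; the 2/25 allotted to Oleg's branch passes to Oleg's issue by representation.
Danuta's line is the sole branch at this level, so the full 2/25 passes to Danuta's issue by representation.
Urszula's line is the sole branch at this level, so the full 2/25 passes to Urszula's issue by representation.
The 2/25 is divided into 2 equal shares of 1/25 among Kazimierz, Jolanta.
Kazimierz is living and takes 1/25.
Jolanta is living and takes 1/25.
Ludmila is living and takes 2/25.
Agnieszka is living and takes 2/25.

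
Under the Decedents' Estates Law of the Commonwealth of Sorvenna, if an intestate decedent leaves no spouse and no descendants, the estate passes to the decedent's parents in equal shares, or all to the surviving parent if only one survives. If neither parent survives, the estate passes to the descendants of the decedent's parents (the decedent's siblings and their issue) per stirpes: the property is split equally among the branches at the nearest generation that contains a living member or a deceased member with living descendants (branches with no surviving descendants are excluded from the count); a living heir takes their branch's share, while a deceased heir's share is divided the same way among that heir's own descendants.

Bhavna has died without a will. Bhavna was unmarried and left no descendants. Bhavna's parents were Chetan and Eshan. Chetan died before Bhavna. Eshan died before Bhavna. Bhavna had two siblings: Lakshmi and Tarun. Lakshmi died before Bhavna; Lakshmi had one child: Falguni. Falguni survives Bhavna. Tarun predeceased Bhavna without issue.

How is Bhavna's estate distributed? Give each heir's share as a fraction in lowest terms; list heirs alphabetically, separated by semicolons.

Neither parent survives and there are no descendants, so the estate passes to Bhavna's siblings and their issue per stirpes.
Tarun left no surviving issue, so that branch lapses and is disregarded.
Lakshmi's line is the sole branch at this level, so the full 1 passes to Lakshmi's issue by representation.
Falguni is the sole taker at this level and receives the full 1.

Falguni 1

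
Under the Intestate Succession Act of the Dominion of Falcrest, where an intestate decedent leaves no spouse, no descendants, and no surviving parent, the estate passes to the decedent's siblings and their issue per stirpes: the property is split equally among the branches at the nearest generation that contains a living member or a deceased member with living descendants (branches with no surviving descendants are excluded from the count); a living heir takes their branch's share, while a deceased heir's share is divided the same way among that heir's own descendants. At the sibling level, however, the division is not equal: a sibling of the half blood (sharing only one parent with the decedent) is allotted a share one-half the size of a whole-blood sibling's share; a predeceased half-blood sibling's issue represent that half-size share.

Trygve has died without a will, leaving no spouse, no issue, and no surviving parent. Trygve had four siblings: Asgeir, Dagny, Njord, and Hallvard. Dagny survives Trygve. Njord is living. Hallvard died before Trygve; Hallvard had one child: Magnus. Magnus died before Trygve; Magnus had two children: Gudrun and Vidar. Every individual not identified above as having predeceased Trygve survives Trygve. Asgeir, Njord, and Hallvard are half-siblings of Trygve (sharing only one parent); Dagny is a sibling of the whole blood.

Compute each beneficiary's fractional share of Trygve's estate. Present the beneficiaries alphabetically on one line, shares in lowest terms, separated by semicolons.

No spouse, descendants, or parent survives, so the estate passes to Trygve's siblings per stirpes.
Half-blood siblings count for one-half the weight of whole-blood siblings at the initial division.
Dividing 1 in proportion to weights (total weight 5/2): Asgeir (weight 1/2) → 1/5; Dagny (weight 1) → 2/5; Njord (weight 1/2) → 1/5; Hallvard (weight 1/2) → 1/5.
Asgeir is living and takes 1/5.
Dagny is living and takes 2/5.
Njord is living and takes 1/5.
Hallvard predeceased; the 1/5 allotted to Hallvard's branch passes to Hallvard's issue by representation.
Magnus's line is the sole branch at this level, so the full 1/5 passes to Magnus's issue by representation.
The 1/5 is divided into 2 equal shares of 1/10 among Gudrun, Vidar.
Gudrun is living and takes 1/10.
Vidar is living and takes 1/10.

Asgeir 1/5; Dagny 2/5; Gudrun 1/10; Njord 1/5; Vidar 1/10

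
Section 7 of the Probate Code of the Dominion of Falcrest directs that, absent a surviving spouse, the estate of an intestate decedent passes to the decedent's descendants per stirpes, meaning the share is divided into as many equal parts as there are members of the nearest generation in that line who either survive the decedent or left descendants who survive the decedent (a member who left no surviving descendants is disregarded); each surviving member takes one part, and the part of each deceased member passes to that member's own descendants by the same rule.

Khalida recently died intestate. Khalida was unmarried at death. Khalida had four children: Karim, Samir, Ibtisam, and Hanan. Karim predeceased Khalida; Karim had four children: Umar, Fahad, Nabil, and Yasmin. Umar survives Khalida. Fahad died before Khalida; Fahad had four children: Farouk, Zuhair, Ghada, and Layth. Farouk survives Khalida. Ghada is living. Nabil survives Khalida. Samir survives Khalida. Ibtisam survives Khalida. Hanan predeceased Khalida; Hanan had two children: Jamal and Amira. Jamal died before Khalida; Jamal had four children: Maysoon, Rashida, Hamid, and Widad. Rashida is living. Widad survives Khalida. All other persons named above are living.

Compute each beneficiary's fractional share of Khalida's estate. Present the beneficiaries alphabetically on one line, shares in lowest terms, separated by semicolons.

Amira 1/8; Farouk 1/64; Ghada 1/64; Hamid 1/32; Ibtisam 1/4; Layth 1/64; Maysoon 1/32; Nabil 1/16; Rashida 1/32; Samir 1/4; Umar 1/16; Widad 1/32; Yasmin 1/16; Zuhair 1/64

There is no surviving spouse, so the entire estate passes to Khalida's descendants per stirpes.
The estate is divided into 4 equal shares of 1/4 among Karim, Samir, Ibtisam, Hanan.
Karim predeceased; the 1/4 allotted to Karim's branch passes to Karim's issue by representation.
The 1/4 is divided into 4 equal shares of 1/16 among Umar, Fahad, Nabil, Yasmin.
Umar is living and takes 1/16.
Fahad predeceased; the 1/16 allotted to Fahad's branch passes to Fahad's issue by representation.
The 1/16 is divided into 4 equal shares of 1/64 among Farouk, Zuhair, Ghada, Layth.
Farouk is living and takes 1/64.
Zuhair is living and takes 1/64.
Ghada is living and takes 1/64.
Layth is living and takes 1/64.
Nabil is living and takes 1/16.
Yasmin is living and takes 1/16.
Samir is living and takes 1/4.
Ibtisam is living and takes 1/4.
Hanan predeceased; the 1/4 allotted to Hanan's branch passes to Hanan's issue by representation.
The 1/4 is divided into 2 equal shares of 1/8 among Jamal, Amira.
Jamal predeceased; the 1/8 allotted to Jamal's branch passes to Jamal's issue by representation.
The 1/8 is divided into 4 equal shares of 1/32 among Maysoon, Rashida, Hamid, Widad.
Maysoon is living and takes 1/32.
Rashida is living and takes 1/32.
Hamid is living and takes 1/32.
Widad is living and takes 1/32.
Amira is living and takes 1/8.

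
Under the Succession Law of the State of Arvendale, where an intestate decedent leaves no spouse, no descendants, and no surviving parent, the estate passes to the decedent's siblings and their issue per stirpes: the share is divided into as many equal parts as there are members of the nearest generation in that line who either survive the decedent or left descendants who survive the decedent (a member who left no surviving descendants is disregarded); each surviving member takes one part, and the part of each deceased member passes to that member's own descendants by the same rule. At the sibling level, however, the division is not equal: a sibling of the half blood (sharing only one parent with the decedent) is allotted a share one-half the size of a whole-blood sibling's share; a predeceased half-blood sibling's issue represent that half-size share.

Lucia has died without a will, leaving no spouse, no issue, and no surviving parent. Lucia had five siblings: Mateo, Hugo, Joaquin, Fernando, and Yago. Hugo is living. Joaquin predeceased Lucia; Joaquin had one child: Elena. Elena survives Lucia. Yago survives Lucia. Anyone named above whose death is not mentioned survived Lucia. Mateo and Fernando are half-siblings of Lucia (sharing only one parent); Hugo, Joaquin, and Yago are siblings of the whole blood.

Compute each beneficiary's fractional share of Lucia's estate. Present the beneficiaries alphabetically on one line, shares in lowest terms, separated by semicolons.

No spouse, descendants, or parent survives, so the estate passes to Lucia's siblings per stirpes.
Half-blood siblings count for one-half the weight of whole-blood siblings at the initial division.
Dividing 1 in proportion to weights (total weight 4): Mateo (weight 1/2) → 1/8; Hugo (weight 1) → 1/4; Joaquin (weight 1) → 1/4; Fernando (weight 1/2) → 1/8; Yago (weight 1) → 1/4.
Mateo is living and takes 1/8.
Hugo is living and takes 1/4.
Joaquin predeceased; the 1/4 allotted to Joaquin's branch passes to Joaquin's issue by representation.
Elena is the sole taker at this level and receives the full 1/4.
Fernando is living and takes 1/8.
Yago is living and takes 1/4.

Elena 1/4; Fernando 1/8; Hugo 1/4; Mateo 1/8; Yago 1/4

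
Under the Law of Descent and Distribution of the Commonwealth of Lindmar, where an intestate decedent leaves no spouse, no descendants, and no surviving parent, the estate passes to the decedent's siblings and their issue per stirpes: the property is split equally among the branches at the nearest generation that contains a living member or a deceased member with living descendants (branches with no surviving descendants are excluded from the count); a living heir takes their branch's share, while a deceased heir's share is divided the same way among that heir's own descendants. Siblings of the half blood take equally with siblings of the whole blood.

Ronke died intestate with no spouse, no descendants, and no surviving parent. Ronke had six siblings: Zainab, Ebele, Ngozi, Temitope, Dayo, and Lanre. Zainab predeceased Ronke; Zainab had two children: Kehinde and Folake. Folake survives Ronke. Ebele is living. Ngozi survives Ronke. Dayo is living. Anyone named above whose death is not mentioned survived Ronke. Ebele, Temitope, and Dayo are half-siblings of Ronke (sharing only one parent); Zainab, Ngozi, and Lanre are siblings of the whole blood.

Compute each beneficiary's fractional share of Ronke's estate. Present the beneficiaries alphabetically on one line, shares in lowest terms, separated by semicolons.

Dayo 1/6; Ebele 1/6; Folake 1/12; Kehinde 1/12; Lanre 1/6; Ngozi 1/6; Temitope 1/6

No spouse, descendants, or parent survives, so the estate passes to Ronke's siblings per stirpes.
Half-blood and whole-blood siblings take equally under the stated rule.
The estate is divided into 6 equal shares of 1/6 among Zainab, Ebele, Ngozi, Temitope, Dayo, Lanre.
Zainab predeceased; the 1/6 allotted to Zainab's branch passes to Zainab's issue by representation.
The 1/6 is divided into 2 equal shares of 1/12 among Kehinde, Folake.
Kehinde is living and takes 1/12.
Folake is living and takes 1/12.
Ebele is living and takes 1/6.
Ngozi is living and takes 1/6.
Temitope is living and takes 1/6.
Dayo is living and takes 1/6.
Lanre is living and takes 1/6.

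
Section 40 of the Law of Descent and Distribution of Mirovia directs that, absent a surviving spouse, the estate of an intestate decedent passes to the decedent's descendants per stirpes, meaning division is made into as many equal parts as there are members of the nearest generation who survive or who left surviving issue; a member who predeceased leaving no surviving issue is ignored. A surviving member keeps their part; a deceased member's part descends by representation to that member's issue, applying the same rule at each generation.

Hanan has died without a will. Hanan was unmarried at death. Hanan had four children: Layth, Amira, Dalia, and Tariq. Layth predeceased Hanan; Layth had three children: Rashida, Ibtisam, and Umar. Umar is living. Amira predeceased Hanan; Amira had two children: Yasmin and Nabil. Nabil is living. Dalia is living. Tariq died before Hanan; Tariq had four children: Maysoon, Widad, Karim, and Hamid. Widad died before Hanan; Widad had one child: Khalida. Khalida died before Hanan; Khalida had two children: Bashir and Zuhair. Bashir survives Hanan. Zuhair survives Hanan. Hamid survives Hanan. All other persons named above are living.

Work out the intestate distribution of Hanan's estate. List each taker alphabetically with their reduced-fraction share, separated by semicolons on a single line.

Bashir 1/32; Dalia 1/4; Hamid 1/16; Ibtisam 1/12; Karim 1/16; Maysoon 1/16; Nabil 1/8; Rashida 1/12; Umar 1/12; Yasmin 1/8; Zuhair 1/32

There is no surviving spouse, so the entire estate passes to Hanan's descendants per stirpes.
The estate is divided into 4 equal shares of 1/4 among Layth, Amira, Dalia, Tariq.
Layth predeceased; the 1/4 allotted to Layth's branch passes to Layth's issue by representation.
The 1/4 is divided into 3 equal shares of 1/12 among Rashida, Ibtisam, Umar.
Rashida is living and takes 1/12.
Ibtisam is living and takes 1/12.
Umar is living and takes 1/12.
Amira predeceased; the 1/4 allotted to Amira's branch passes to Amira's issue by representation.
The 1/4 is divided into 2 equal shares of 1/8 among Yasmin, Nabil.
Yasmin is living and takes 1/8.
Nabil is living and takes 1/8.
Dalia is living and takes 1/4.
Tariq predeceased; the 1/4 allotted to Tariq's branch passes to Tariq's issue by representation.
The 1/4 is divided into 4 equal shares of 1/16 among Maysoon, Widad, Karim, Hamid.
Maysoon is living and takes 1/16.
Widad predeceased; the 1/16 allotted to Widad's branch passes to Widad's issue by representation.
Khalida's line is the sole branch at this level, so the full 1/16 passes to Khalida's issue by representation.
The 1/16 is divided into 2 equal shares of 1/32 among Bashir, Zuhair.
Bashir is living and takes 1/32.
Zuhair is living and takes 1/32.
Karim is living and takes 1/16.
Hamid is living and takes 1/16.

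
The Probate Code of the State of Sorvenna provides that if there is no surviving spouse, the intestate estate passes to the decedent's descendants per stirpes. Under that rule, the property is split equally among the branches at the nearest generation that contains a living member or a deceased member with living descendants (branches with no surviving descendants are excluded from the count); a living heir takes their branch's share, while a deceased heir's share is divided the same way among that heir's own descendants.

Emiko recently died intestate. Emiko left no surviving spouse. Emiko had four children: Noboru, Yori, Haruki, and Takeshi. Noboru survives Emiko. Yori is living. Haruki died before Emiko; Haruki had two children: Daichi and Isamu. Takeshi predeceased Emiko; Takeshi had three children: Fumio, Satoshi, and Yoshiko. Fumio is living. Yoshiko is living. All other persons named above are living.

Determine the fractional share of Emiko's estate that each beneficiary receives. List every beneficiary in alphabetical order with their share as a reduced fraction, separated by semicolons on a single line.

Daichi 1/8; Fumio 1/12; Isamu 1/8; Noboru 1/4; Satoshi 1/12; Yori 1/4; Yoshiko 1/12

There is no surviving spouse, so the entire estate passes to Emiko's descendants per stirpes.
The estate is divided into 4 equal shares of 1/4 among Noboru, Yori, Haruki, Takeshi.
Noboru is living and takes 1/4.
Yori is living and takes 1/4.
Haruki predeceased; the 1/4 allotted to Haruki's branch passes to Haruki's issue by representation.
The 1/4 is divided into 2 equal shares of 1/8 among Daichi, Isamu.
Daichi is living and takes 1/8.
Isamu is living and takes 1/8.
Takeshi predeceased; the 1/4 allotted to Takeshi's branch passes to Takeshi's issue by representation.
The 1/4 is divided into 3 equal shares of 1/12 among Fumio, Satoshi, Yoshiko.
Fumio is living and takes 1/12.
Satoshi is living and takes 1/12.
Yoshiko is living and takes 1/12.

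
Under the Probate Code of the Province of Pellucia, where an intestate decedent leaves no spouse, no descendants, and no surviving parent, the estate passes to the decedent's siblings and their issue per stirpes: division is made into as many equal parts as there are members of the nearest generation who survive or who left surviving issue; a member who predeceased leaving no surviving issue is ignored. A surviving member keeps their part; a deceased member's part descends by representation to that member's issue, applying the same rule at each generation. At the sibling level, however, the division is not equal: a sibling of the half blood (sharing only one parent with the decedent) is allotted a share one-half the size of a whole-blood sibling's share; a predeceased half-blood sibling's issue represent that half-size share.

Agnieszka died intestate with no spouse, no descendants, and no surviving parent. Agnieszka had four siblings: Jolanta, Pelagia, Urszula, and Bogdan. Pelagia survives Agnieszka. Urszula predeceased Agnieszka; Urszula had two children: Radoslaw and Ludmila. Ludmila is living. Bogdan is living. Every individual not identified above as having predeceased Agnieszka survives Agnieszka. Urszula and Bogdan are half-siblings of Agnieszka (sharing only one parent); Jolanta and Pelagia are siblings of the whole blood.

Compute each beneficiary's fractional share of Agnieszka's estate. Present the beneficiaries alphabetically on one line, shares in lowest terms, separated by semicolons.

Bogdan 1/6; Jolanta 1/3; Ludmila 1/12; Pelagia 1/3; Radoslaw 1/12

No spouse, descendants, or parent survives, so the estate passes to Agnieszka's siblings per stirpes.
Half-blood siblings count for one-half the weight of whole-blood siblings at the initial division.
Dividing 1 in proportion to weights (total weight 3): Jolanta (weight 1) → 1/3; Pelagia (weight 1) → 1/3; Urszula (weight 1/2) → 1/6; Bogdan (weight 1/2) → 1/6.
Jolanta is living and takes 1/3.
Pelagia is living and takes 1/3.
Urszula predeceased; the 1/6 allotted to Urszula's branch passes to Urszula's issue by representation.
The 1/6 is divided into 2 equal shares of 1/12 among Radoslaw, Ludmila.
Radoslaw is living and takes 1/12.
Ludmila is living and takes 1/12.
Bogdan is living and takes 1/6.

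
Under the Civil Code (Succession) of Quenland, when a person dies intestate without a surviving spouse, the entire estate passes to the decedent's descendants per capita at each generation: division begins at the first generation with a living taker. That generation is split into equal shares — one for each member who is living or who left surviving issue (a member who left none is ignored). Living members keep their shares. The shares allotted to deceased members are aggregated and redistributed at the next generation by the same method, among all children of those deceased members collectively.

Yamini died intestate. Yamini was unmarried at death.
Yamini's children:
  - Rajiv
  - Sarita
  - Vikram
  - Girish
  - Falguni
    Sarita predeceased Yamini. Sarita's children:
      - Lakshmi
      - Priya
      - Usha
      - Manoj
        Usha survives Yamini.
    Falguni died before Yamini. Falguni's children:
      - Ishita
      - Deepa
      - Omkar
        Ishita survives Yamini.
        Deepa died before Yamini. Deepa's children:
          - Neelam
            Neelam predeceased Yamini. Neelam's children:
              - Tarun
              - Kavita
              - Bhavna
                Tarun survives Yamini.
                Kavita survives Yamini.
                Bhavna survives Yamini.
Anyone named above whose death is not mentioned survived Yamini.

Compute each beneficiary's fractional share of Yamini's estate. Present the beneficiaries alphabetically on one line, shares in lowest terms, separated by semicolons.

There is no surviving spouse, so the entire estate passes to Yamini's descendants per capita at each generation.
At generation 1 (Rajiv, Sarita, Vikram, Girish, Falguni) there are 5 shares of (1)/5 = 1/5 each.
Living: Rajiv, Vikram, and Girish — each takes 1/5.
Deceased: Sarita and Falguni. Their combined 2/5 is pooled and carried to generation 2.
At generation 2 (Lakshmi, Priya, Usha, Manoj, Ishita, Deepa, Omkar) there are 7 shares of (2/5)/7 = 2/35 each.
Living: Lakshmi, Priya, Usha, Manoj, Ishita, and Omkar — each takes 2/35.
Deceased: Deepa. That 2/35 share is carried to generation 3.
At generation 3 (Neelam) there are 1 shares of (2/35)/1 = 2/35 each.
Deceased: Neelam. That 2/35 share is carried to generation 4.
At generation 4 (Tarun, Kavita, Bhavna) there are 3 shares of (2/35)/3 = 2/105 each.
Living: Tarun, Kavita, and Bhavna — each takes 2/105.

Bhavna 2/105; Girish 1/5; Ishita 2/35; Kavita 2/105; Lakshmi 2/35; Manoj 2/35; Omkar 2/35; Priya 2/35; Rajiv 1/5; Tarun 2/105; Usha 2/35; Vikram 1/5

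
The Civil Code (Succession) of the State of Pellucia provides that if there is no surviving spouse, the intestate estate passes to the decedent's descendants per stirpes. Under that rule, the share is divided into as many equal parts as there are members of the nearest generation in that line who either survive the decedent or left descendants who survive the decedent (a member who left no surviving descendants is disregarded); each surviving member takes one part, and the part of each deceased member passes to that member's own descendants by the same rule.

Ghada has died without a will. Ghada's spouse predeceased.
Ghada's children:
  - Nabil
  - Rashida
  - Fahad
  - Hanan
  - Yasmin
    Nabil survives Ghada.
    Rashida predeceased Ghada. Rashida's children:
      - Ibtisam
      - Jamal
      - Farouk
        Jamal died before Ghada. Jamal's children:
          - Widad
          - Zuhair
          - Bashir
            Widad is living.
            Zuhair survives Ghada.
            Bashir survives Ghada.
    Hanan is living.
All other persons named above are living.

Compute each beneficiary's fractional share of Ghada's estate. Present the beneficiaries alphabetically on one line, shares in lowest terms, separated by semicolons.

There is no surviving spouse, so the entire estate passes to Ghada's descendants per stirpes.
The estate is divided into 5 equal shares of 1/5 among Nabil, Rashida, Fahad, Hanan, Yasmin.
Nabil is living and takes 1/5.
Rashida predeceased; the 1/5 allotted to Rashida's branch passes to Rashida's issue by representation.
The 1/5 is divided into 3 equal shares of 1/15 among Ibtisam, Jamal, Farouk.
Ibtisam is living and takes 1/15.
Jamal predeceased; the 1/15 allotted to Jamal's branch passes to Jamal's issue by representation.
The 1/15 is divided into 3 equal shares of 1/45 among Widad, Zuhair, Bashir.
Widad is living and takes 1/45.
Zuhair is living and takes 1/45.
Bashir is living and takes 1/45.
Farouk is living and takes 1/15.
Fahad is living and takes 1/5.
Hanan is living and takes 1/5.
Yasmin is living and takes 1/5.

Bashir 1/45; Fahad 1/5; Farouk 1/15; Hanan 1/5; Ibtisam 1/15; Nabil 1/5; Widad 1/45; Yasmin 1/5; Zuhair 1/45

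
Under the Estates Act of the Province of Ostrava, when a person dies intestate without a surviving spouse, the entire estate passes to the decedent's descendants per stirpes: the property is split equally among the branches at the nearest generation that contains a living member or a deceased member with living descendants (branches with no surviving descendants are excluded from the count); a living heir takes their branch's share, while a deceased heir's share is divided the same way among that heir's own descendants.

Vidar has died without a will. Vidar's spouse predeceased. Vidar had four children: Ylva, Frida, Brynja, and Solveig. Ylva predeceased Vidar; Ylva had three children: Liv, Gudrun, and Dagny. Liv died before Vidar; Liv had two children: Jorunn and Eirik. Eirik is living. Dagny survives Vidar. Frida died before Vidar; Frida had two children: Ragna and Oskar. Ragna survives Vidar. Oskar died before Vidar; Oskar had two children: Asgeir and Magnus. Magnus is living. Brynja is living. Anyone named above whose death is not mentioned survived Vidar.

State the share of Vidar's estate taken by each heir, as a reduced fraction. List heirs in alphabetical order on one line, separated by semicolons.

Asgeir 1/16; Brynja 1/4; Dagny 1/12; Eirik 1/24; Gudrun 1/12; Jorunn 1/24; Magnus 1/16; Ragna 1/8; Solveig 1/4

There is no surviving spouse, so the entire estate passes to Vidar's descendants per stirpes.
The estate is divided into 4 equal shares of 1/4 among Ylva, Frida, Brynja, Solveig.
Ylva predeceased; the 1/4 allotted to Ylva's branch passes to Ylva's issue by representation.
The 1/4 is divided into 3 equal shares of 1/12 among Liv, Gudrun, Dagny.
Liv predeceased; the 1/12 allotted to Liv's branch passes to Liv's issue by representation.
The 1/12 is divided into 2 equal shares of 1/24 among Jorunn, Eirik.
Jorunn is living and takes 1/24.
Eirik is living and takes 1/24.
Gudrun is living and takes 1/12.
Dagny is living and takes 1/12.
Frida predeceased; the 1/4 allotted to Frida's branch passes to Frida's issue by representation.
The 1/4 is divided into 2 equal shares of 1/8 among Ragna, Oskar.
Ragna is living and takes 1/8.
Oskar predeceased; the 1/8 allotted to Oskar's branch passes to Oskar's issue by representation.
The 1/8 is divided into 2 equal shares of 1/16 among Asgeir, Magnus.
Asgeir is living and takes 1/16.
Magnus is living and takes 1/16.
Brynja is living and takes 1/4.
Solveig is living and takes 1/4.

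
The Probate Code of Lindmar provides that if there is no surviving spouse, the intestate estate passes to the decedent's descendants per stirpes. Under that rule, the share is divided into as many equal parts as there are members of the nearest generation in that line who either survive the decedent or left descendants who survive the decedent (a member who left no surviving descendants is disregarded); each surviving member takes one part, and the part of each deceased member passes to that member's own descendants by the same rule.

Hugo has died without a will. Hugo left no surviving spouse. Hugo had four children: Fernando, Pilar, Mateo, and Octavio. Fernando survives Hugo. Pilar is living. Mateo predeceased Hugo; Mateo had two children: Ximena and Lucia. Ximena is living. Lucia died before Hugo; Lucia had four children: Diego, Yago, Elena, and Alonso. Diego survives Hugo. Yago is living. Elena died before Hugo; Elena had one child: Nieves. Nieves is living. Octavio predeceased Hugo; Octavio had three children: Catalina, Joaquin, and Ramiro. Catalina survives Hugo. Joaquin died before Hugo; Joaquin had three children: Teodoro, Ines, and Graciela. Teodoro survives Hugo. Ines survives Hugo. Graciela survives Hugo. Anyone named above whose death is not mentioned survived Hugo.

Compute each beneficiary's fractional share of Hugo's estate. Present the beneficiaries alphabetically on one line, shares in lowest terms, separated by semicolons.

There is no surviving spouse, so the entire estate passes to Hugo's descendants per stirpes.
The estate is divided into 4 equal shares of 1/4 among Fernando, Pilar, Mateo, Octavio.
Fernando is living and takes 1/4.
Pilar is living and takes 1/4.
Mateo predeceased; the 1/4 allotted to Mateo's branch passes to Mateo's issue by representation.
The 1/4 is divided into 2 equal shares of 1/8 among Ximena, Lucia.
Ximena is living and takes 1/8.
Lucia predeceased; the 1/8 allotted to Lucia's branch passes to Lucia's issue by representation.
The 1/8 is divided into 4 equal shares of 1/32 among Diego, Yago, Elena, Alonso.
Diego is living and takes 1/32.
Yago is living and takes 1/32.
Elena predeceased; the 1/32 allotted to Elena's branch passes to Elena's issue by representation.
Nieves is the sole taker at this level and receives the full 1/32.
Alonso is living and takes 1/32.
Octavio predeceased; the 1/4 allotted to Octavio's branch passes to Octavio's issue by representation.
The 1/4 is divided into 3 equal shares of 1/12 among Catalina, Joaquin, Ramiro.
Catalina is living and takes 1/12.
Joaquin predeceased; the 1/12 allotted to Joaquin's branch passes to Joaquin's issue by representation.
The 1/12 is divided into 3 equal shares of 1/36 among Teodoro, Ines, Graciela.
Teodoro is living and takes 1/36.
Ines is living and takes 1/36.
Graciela is living and takes 1/36.
Ramiro is living and takes 1/12.

Alonso 1/32; Catalina 1/12; Diego 1/32; Fernando 1/4; Graciela 1/36; Ines 1/36; Nieves 1/32; Pilar 1/4; Ramiro 1/12; Teodoro 1/36; Ximena 1/8; Yago 1/32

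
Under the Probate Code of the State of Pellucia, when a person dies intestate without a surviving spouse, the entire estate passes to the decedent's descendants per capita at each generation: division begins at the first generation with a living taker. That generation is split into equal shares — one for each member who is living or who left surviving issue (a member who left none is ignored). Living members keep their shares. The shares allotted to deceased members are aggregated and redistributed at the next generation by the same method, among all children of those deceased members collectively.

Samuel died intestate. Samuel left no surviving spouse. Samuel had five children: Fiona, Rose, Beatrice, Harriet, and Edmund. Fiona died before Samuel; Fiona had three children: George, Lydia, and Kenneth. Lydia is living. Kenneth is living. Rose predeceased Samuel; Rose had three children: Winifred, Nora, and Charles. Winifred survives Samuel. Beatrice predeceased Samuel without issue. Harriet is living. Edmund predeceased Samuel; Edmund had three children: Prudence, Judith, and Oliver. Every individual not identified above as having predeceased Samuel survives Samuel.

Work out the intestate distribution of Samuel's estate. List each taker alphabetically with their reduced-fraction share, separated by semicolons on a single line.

There is no surviving spouse, so the entire estate passes to Samuel's descendants per capita at each generation.
At generation 1 (Fiona, Rose, Harriet, Edmund) there are 4 shares of (1)/4 = 1/4 each.
Living: Harriet — each takes 1/4.
Deceased: Fiona, Rose, and Edmund. Their combined 3/4 is pooled and carried to generation 2.
At generation 2 (George, Lydia, Kenneth, Winifred, Nora, Charles, Prudence, Judith, Oliver) there are 9 shares of (3/4)/9 = 1/12 each.
Living: George, Lydia, Kenneth, Winifred, Nora, Charles, Prudence, Judith, and Oliver — each takes 1/12.

Charles 1/12; George 1/12; Harriet 1/4; Judith 1/12; Kenneth 1/12; Lydia 1/12; Nora 1/12; Oliver 1/12; Prudence 1/12; Winifred 1/12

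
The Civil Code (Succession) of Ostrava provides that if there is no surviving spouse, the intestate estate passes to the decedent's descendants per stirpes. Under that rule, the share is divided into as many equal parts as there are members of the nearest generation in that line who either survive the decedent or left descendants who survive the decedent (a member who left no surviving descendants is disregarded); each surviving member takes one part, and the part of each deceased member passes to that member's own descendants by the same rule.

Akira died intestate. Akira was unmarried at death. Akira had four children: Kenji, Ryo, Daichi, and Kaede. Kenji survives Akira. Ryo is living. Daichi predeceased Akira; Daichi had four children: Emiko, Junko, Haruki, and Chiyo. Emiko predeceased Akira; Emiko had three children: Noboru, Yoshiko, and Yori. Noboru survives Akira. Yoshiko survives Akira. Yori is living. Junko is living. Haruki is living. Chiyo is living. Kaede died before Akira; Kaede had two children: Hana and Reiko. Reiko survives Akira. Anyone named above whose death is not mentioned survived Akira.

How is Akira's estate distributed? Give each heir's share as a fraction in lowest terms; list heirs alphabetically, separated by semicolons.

Chiyo 1/16; Hana 1/8; Haruki 1/16; Junko 1/16; Kenji 1/4; Noboru 1/48; Reiko 1/8; Ryo 1/4; Yori 1/48; Yoshiko 1/48

There is no surviving spouse, so the entire estate passes to Akira's descendants per stirpes.
The estate is divided into 4 equal shares of 1/4 among Kenji, Ryo, Daichi, Kaede.
Kenji is living and takes 1/4.
Ryo is living and takes 1/4.
Daichi predeceased; the 1/4 allotted to Daichi's branch passes to Daichi's issue by representation.
The 1/4 is divided into 4 equal shares of 1/16 among Emiko, Junko, Haruki, Chiyo.
Emiko predeceased; the 1/16 allotted to Emiko's branch passes to Emiko's issue by representation.
The 1/16 is divided into 3 equal shares of 1/48 among Noboru, Yoshiko, Yori.
Noboru is living and takes 1/48.
Yoshiko is living and takes 1/48.
Yori is living and takes 1/48.
Junko is living and takes 1/16.
Haruki is living and takes 1/16.
Chiyo is living and takes 1/16.
Kaede predeceased; the 1/4 allotted to Kaede's branch passes to Kaede's issue by representation.
The 1/4 is divided into 2 equal shares of 1/8 among Hana, Reiko.
Hana is living and takes 1/8.
Reiko is living and takes 1/8.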